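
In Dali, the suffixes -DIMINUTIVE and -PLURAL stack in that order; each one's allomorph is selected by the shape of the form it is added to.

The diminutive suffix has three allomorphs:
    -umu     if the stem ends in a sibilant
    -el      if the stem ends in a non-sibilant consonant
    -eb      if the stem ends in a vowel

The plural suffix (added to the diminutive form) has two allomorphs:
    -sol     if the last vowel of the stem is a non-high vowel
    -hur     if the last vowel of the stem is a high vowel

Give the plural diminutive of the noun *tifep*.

tifepelsol

*tifep*: final sound = /p/, a non-sibilant consonant → -el → *tifepel*.
Since the last vowel of the diminutive form *tifepel* is /e/ (a non-high vowel), it takes -sol, giving *tifepelsol*.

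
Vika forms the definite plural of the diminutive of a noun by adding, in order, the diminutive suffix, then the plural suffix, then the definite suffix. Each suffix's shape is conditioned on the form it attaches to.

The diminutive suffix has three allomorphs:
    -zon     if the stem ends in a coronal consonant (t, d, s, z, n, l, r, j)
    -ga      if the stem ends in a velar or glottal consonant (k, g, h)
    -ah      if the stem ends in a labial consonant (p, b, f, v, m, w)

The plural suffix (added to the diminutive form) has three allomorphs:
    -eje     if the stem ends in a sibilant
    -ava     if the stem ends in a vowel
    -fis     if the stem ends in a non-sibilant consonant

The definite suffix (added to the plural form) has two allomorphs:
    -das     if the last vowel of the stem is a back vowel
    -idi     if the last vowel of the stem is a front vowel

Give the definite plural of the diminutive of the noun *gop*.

Since the final consonant of *gop* is /p/ (labial), it takes -ah, giving *gopah*.
The diminutive form *gopah* — final sound /h/ (a non-sibilant consonant) → -fis → *gopahfis*.
The plural form *gopahfis*: last vowel = /i/, a front vowel → -idi → *gopahfisidi*.

gopahfisidi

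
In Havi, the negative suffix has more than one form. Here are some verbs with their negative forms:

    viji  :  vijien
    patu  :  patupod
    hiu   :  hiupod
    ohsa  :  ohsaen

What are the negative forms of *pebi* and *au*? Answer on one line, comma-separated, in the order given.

pebien, aupod

Looking at the last vowel of each stem: -pod when the last vowel of the stem is a rounded vowel (*patu*, *hiu*); -en when the last vowel of the stem is an unrounded vowel (*viji*, *ohsa*).
*pebi*: last vowel = /i/, an unrounded vowel → -en → *pebien*.
Since the last vowel of *au* is /u/ (a rounded vowel), it takes -pod, giving *aupod*.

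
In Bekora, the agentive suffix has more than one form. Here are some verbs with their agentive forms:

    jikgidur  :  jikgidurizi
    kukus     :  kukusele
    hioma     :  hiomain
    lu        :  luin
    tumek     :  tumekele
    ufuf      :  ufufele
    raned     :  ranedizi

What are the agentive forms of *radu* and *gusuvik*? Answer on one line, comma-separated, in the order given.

raduin, gusuvikele

The pattern is voicing of the final sound: -ele when the stem ends in a voiceless consonant (*kukus*, *tumek*, *ufuf*); -izi when the stem ends in a voiced consonant (*jikgidur*, *raned*); -in when the stem ends in a vowel (*hioma*, *lu*).
Since the final sound of *radu* is /u/ (a vowel), it takes -in, giving *raduin*.
*gusuvik*: final sound = /k/, a voiceless consonant → -ele → *gusuvikele*.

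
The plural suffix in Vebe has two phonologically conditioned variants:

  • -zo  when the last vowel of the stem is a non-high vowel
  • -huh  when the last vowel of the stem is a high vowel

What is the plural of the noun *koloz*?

kolozzo

*koloz* — last vowel /o/ (a non-high vowel) → -zo → *kolozzo*.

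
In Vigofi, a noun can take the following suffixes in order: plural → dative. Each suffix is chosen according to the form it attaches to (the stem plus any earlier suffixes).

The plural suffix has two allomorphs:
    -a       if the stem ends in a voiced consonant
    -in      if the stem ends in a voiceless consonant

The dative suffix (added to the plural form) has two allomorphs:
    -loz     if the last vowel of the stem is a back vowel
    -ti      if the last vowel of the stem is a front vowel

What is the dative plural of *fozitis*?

Since the final consonant of *fozitis* is /s/ (voiceless), it takes -in, giving *fozitisin*.
The plural form *fozitisin*: last vowel = /i/, a front vowel → -ti → *fozitisinti*.

fozitisinti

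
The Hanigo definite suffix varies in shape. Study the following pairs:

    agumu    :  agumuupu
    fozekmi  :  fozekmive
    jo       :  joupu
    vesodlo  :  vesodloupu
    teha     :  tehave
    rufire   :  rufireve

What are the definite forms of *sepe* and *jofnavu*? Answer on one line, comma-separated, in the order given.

sepeve, jofnavuupu

The pattern is rounding harmony: -upu when the last vowel of the stem is a rounded vowel (*agumu*, *jo*, *vesodlo*); -ve when the last vowel of the stem is an unrounded vowel (*fozekmi*, *teha*, *rufire*).
Since the last vowel of *sepe* is /e/ (an unrounded vowel), it takes -ve, giving *sepeve*.
*jofnavu* — last vowel /u/ (a rounded vowel) → -upu → *jofnavuupu*.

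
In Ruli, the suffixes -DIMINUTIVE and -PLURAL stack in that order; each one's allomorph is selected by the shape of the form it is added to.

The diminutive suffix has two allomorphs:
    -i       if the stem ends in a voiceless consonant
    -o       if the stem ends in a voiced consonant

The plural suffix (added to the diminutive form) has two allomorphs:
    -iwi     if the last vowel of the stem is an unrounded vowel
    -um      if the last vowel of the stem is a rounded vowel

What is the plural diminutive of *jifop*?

The final consonant of *jifop* is /p/, which is voiceless, so the diminutive suffix is -i, giving *jifopi*.
Since the last vowel of the diminutive form *jifopi* is /i/ (an unrounded vowel), it takes -iwi, giving *jifopiiwi*.

jifopiiwi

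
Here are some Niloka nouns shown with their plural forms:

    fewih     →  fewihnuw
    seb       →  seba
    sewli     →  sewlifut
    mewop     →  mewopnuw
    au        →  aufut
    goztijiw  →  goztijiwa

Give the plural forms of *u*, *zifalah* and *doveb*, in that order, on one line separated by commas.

ufut, zifalahnuw, doveba

Looking at the final sound of each stem: -nuw when the stem ends in a voiceless consonant (*fewih*, *mewop*); -a when the stem ends in a voiced consonant (*seb*, *goztijiw*); -fut when the stem ends in a vowel (*sewli*, *au*).
The final sound of *u* is /u/, which is a vowel, so the suffix is -fut, giving *ufut*.
Since the final sound of *zifalah* is /h/ (a voiceless consonant), it takes -nuw, giving *zifalahnuw*.
*doveb* — final sound /b/ (a voiced consonant) → -a → *doveba*.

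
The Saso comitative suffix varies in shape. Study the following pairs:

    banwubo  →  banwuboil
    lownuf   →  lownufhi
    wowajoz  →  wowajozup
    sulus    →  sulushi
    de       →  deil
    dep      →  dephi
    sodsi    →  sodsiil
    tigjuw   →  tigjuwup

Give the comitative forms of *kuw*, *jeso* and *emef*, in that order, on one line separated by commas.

The alternation tracks the final sound of the stem — -hi when the stem ends in a voiceless consonant (*lownuf*, *sulus*, *dep*); -up when the stem ends in a voiced consonant (*wowajoz*, *tigjuw*); -il when the stem ends in a vowel (*banwubo*, *de*, *sodsi*).
*kuw*: final sound = /w/, a voiced consonant → -up → *kuwup*.
Since the final sound of *jeso* is /o/ (a vowel), it takes -il, giving *jesoil*.
The final sound of *emef* is /f/, which is a voiceless consonant, so the suffix is -hi, giving *emefhi*.

kuwup, jesoil, emefhi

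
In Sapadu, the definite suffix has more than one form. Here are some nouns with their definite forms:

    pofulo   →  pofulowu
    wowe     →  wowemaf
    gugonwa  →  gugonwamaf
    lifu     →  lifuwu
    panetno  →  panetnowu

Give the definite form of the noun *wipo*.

The pattern is rounding harmony: -wu when the last vowel of the stem is a rounded vowel (*pofulo*, *lifu*, *panetno*); -maf when the last vowel of the stem is an unrounded vowel (*wowe*, *gugonwa*).
*wipo*: last vowel = /o/, a rounded vowel → -wu → *wipowu*.

wipowu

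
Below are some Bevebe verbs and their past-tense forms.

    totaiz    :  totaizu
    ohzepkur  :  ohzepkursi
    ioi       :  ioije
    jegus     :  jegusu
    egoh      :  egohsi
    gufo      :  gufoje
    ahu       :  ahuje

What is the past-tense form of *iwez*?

The suffix is conditioned by the final sound: -u when the stem ends in a sibilant (*totaiz*, *jegus*); -si when the stem ends in a non-sibilant consonant (*ohzepkur*, *egoh*); -je when the stem ends in a vowel (*ioi*, *gufo*, *ahu*).
*iwez* — final sound /z/ (a sibilant) → -u → *iwezu*.

iwezu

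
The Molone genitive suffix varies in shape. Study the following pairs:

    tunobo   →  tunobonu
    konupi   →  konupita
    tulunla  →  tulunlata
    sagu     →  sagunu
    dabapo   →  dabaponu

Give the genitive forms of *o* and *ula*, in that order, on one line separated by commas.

The pattern is rounding harmony: -nu when the last vowel of the stem is a rounded vowel (*tunobo*, *sagu*, *dabapo*); -ta when the last vowel of the stem is an unrounded vowel (*konupi*, *tulunla*).
*o* — last vowel /o/ (a rounded vowel) → -nu → *onu*.
*ula*: last vowel = /a/, an unrounded vowel → -ta → *ulata*.

onu, ulata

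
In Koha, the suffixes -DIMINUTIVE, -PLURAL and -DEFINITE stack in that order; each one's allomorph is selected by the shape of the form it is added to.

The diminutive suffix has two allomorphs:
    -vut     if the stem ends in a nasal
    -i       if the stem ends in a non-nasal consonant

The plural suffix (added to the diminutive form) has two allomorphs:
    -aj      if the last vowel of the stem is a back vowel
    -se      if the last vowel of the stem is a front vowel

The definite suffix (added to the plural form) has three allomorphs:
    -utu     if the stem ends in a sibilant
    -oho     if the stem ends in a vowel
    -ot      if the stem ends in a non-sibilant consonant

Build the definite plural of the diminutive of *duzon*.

duzonvutajot

The final consonant of *duzon* is /n/, which is a nasal, so the diminutive suffix is -vut, giving *duzonvut*.
Since the last vowel of the diminutive form *duzonvut* is /u/ (a back vowel), it takes -aj, giving *duzonvutaj*.
The plural form *duzonvutaj*: final sound = /j/, a non-sibilant consonant → -ot → *duzonvutajot*.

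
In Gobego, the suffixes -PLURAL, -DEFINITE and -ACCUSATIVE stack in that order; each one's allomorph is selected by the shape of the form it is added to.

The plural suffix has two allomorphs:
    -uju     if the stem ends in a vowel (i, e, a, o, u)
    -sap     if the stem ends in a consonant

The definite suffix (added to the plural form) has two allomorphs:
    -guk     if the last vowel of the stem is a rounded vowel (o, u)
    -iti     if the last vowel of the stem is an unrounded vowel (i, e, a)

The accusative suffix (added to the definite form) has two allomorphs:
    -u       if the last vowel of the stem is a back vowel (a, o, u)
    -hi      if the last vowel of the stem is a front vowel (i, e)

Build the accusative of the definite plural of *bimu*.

bimuujuguku

*bimu*: final sound = /u/, a vowel → -uju → *bimuuju*.
The plural form *bimuuju*: last vowel = /u/, a rounded vowel → -guk → *bimuujuguk*.
The definite form *bimuujuguk* — last vowel /u/ (a back vowel) → -u → *bimuujuguku*.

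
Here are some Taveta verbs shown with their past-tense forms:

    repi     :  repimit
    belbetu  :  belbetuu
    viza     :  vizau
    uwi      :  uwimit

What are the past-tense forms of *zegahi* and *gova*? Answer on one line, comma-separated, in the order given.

Looking at the last vowel of each stem: -mit when the last vowel of the stem is a front vowel (*repi*, *uwi*); -u when the last vowel of the stem is a back vowel (*belbetu*, *viza*).
The last vowel of *zegahi* is /i/, which is a front vowel, so the suffix is -mit, giving *zegahimit*.
The last vowel of *gova* is /a/, which is a back vowel, so the suffix is -u, giving *govau*.

zegahimit, govau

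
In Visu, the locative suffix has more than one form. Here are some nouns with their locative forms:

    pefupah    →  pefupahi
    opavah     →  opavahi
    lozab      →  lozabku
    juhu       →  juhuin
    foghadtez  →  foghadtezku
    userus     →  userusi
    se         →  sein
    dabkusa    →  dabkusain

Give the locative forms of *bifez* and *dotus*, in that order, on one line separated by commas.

bifezku, dotusi

The pattern is voicing of the final sound: -i when the stem ends in a voiceless consonant (*pefupah*, *opavah*, *userus*); -ku when the stem ends in a voiced consonant (*lozab*, *foghadtez*); -in when the stem ends in a vowel (*juhu*, *se*, *dabkusa*).
The final sound of *bifez* is /z/, which is a voiced consonant, so the suffix is -ku, giving *bifezku*.
The final sound of *dotus* is /s/, which is a voiceless consonant, so the suffix is -i, giving *dotusi*.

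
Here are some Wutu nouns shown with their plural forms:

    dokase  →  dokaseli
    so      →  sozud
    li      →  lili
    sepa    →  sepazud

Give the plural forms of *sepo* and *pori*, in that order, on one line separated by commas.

sepozud, porili

The suffix is conditioned by the last vowel: -li when the last vowel of the stem is a front vowel (*dokase*, *li*); -zud when the last vowel of the stem is a back vowel (*so*, *sepa*).
Since the last vowel of *sepo* is /o/ (a back vowel), it takes -zud, giving *sepozud*.
*pori* — last vowel /i/ (a front vowel) → -li → *porili*.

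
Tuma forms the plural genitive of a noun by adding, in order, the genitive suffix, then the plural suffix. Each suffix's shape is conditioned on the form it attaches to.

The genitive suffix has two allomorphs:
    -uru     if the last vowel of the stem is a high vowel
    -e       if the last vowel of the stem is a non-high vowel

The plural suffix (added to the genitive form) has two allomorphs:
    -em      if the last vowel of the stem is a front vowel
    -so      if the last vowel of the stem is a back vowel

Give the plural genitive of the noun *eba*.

The last vowel of *eba* is /a/, which is a non-high vowel, so the genitive suffix is -e, giving *ebae*.
Since the last vowel of the genitive form *ebae* is /e/ (a front vowel), it takes -em, giving *ebaeem*.

ebaeem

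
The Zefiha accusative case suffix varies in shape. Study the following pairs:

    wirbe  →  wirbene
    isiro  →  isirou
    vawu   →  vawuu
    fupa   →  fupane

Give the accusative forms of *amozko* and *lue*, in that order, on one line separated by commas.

The alternation tracks the last vowel of the stem — -u when the last vowel of the stem is a rounded vowel (*isiro*, *vawu*); -ne when the last vowel of the stem is an unrounded vowel (*wirbe*, *fupa*).
The last vowel of *amozko* is /o/, which is a rounded vowel, so the suffix is -u, giving *amozkou*.
Since the last vowel of *lue* is /e/ (an unrounded vowel), it takes -ne, giving *luene*.

amozkou, luene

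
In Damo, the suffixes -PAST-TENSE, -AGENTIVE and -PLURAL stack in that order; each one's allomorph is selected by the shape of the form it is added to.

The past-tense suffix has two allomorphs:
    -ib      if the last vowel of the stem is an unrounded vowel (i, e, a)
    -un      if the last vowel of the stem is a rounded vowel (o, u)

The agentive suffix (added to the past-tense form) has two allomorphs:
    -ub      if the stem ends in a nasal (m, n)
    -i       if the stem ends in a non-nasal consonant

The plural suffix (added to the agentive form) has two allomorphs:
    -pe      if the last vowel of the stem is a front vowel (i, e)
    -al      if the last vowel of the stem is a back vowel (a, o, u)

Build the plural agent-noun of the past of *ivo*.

Since the last vowel of *ivo* is /o/ (a rounded vowel), it takes -un, giving *ivoun*.
Since the final consonant of the past-tense form *ivoun* is /n/ (a nasal), it takes -ub, giving *ivounub*.
Since the last vowel of the agentive form *ivounub* is /u/ (a back vowel), it takes -al, giving *ivounubal*.

ivounubal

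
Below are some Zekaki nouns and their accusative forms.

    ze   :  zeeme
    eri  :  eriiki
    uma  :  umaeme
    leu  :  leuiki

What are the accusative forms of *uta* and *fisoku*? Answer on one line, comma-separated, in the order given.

The alternation tracks the last vowel of the stem — -iki when the last vowel of the stem is a high vowel (*eri*, *leu*); -eme when the last vowel of the stem is a non-high vowel (*ze*, *uma*).
*uta* — last vowel /a/ (a non-high vowel) → -eme → *utaeme*.
Since the last vowel of *fisoku* is /u/ (a high vowel), it takes -iki, giving *fisokuiki*.

utaeme, fisokuiki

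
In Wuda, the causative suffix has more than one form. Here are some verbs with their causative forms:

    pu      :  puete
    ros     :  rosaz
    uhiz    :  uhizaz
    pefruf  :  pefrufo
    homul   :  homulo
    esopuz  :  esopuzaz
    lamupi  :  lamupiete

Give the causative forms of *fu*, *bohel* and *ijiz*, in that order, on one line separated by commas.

fuete, bohelo, ijizaz

The alternation tracks the final sound of the stem — -az when the stem ends in a sibilant (*ros*, *uhiz*, *esopuz*); -o when the stem ends in a non-sibilant consonant (*pefruf*, *homul*); -ete when the stem ends in a vowel (*pu*, *lamupi*).
Since the final sound of *fu* is /u/ (a vowel), it takes -ete, giving *fuete*.
*bohel* — final sound /l/ (a non-sibilant consonant) → -o → *bohelo*.
*ijiz* — final sound /z/ (a sibilant) → -az → *ijizaz*.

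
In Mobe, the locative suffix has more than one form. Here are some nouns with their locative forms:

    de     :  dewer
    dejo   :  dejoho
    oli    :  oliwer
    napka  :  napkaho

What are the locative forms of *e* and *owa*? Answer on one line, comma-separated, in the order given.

ewer, owaho

The alternation tracks the last vowel of the stem — -wer when the last vowel of the stem is a front vowel (*de*, *oli*); -ho when the last vowel of the stem is a back vowel (*dejo*, *napka*).
Since the last vowel of *e* is /e/ (a front vowel), it takes -wer, giving *ewer*.
The last vowel of *owa* is /a/, which is a back vowel, so the suffix is -ho, giving *owaho*.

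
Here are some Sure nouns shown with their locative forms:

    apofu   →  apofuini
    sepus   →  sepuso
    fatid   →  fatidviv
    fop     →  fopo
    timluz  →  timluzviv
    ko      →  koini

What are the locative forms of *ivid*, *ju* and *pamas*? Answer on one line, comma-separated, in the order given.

ividviv, juini, pamaso

Looking at the final sound of each stem: -o when the stem ends in a voiceless consonant (*sepus*, *fop*); -viv when the stem ends in a voiced consonant (*fatid*, *timluz*); -ini when the stem ends in a vowel (*apofu*, *ko*).
The final sound of *ivid* is /d/, which is a voiced consonant, so the suffix is -viv, giving *ividviv*.
*ju*: final sound = /u/, a vowel → -ini → *juini*.
Since the final sound of *pamas* is /s/ (a voiceless consonant), it takes -o, giving *pamaso*.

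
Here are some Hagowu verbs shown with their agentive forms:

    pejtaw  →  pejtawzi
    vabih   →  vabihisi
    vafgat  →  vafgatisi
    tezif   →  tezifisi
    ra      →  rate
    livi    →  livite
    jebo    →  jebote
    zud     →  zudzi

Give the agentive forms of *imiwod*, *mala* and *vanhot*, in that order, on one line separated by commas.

imiwodzi, malate, vanhotisi

The alternation tracks the final sound of the stem — -isi when the stem ends in a voiceless consonant (*vabih*, *vafgat*, *tezif*); -zi when the stem ends in a voiced consonant (*pejtaw*, *zud*); -te when the stem ends in a vowel (*ra*, *livi*, *jebo*).
The final sound of *imiwod* is /d/, which is a voiced consonant, so the suffix is -zi, giving *imiwodzi*.
*mala* — final sound /a/ (a vowel) → -te → *malate*.
The final sound of *vanhot* is /t/, which is a voiceless consonant, so the suffix is -isi, giving *vanhotisi*.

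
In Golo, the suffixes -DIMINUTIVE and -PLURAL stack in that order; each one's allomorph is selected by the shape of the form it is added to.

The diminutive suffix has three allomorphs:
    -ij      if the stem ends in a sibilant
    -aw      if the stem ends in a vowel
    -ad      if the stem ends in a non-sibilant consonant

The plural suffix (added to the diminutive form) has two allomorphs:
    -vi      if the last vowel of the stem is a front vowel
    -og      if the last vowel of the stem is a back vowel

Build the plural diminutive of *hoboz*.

hobozijvi

The final sound of *hoboz* is /z/, which is a sibilant, so the diminutive suffix is -ij, giving *hobozij*.
The diminutive form *hobozij* — last vowel /i/ (a front vowel) → -vi → *hobozijvi*.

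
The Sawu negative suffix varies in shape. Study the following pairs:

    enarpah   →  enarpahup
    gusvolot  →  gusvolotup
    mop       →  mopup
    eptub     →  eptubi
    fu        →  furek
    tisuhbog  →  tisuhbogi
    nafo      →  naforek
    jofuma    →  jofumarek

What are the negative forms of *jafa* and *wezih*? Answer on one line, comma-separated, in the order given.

jafarek, wezihup

Looking at the final sound of each stem: -up when the stem ends in a voiceless consonant (*enarpah*, *gusvolot*, *mop*); -i when the stem ends in a voiced consonant (*eptub*, *tisuhbog*); -rek when the stem ends in a vowel (*fu*, *nafo*, *jofuma*).
Since the final sound of *jafa* is /a/ (a vowel), it takes -rek, giving *jafarek*.
The final sound of *wezih* is /h/, which is a voiceless consonant, so the suffix is -up, giving *wezihup*.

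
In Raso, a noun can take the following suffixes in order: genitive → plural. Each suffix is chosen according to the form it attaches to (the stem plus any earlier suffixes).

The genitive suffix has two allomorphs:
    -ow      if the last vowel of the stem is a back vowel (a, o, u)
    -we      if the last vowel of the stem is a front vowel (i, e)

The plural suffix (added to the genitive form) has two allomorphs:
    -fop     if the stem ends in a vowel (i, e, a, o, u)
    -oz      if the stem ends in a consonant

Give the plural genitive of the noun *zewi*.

zewiwefop

Since the last vowel of *zewi* is /i/ (a front vowel), it takes -we, giving *zewiwe*.
The final sound of the genitive form *zewiwe* is /e/, which is a vowel, so the plural suffix is -fop, giving *zewiwefop*.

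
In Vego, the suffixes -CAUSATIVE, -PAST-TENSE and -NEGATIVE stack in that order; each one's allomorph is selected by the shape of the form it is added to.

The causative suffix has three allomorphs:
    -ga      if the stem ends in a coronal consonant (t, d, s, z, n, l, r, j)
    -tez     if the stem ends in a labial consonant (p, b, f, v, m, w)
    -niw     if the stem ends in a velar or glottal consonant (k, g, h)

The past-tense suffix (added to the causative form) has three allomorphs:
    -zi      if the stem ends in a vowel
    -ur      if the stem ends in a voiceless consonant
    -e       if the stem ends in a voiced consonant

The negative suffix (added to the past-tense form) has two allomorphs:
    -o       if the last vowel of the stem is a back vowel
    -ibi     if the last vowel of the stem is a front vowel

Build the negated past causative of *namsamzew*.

namsamzewtezeibi

The final consonant of *namsamzew* is /w/, which is labial, so the causative suffix is -tez, giving *namsamzewtez*.
The final sound of the causative form *namsamzewtez* is /z/, which is a voiced consonant, so the past-tense suffix is -e, giving *namsamzewteze*.
Since the last vowel of the past-tense form *namsamzewteze* is /e/ (a front vowel), it takes -ibi, giving *namsamzewtezeibi*.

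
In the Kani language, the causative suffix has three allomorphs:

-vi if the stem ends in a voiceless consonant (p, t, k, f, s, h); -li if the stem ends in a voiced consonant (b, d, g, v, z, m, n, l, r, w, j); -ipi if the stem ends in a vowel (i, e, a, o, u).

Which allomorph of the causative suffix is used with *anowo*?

*anowo*: final sound = /o/, a vowel → -ipi.

-ipi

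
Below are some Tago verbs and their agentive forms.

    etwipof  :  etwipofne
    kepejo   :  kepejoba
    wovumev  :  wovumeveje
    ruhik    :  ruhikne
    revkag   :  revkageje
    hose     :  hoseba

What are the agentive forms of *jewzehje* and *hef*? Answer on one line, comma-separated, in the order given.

jewzehjeba, hefne

Looking at the final sound of each stem: -ne when the stem ends in a voiceless consonant (*etwipof*, *ruhik*); -eje when the stem ends in a voiced consonant (*wovumev*, *revkag*); -ba when the stem ends in a vowel (*kepejo*, *hose*).
The final sound of *jewzehje* is /e/, which is a vowel, so the suffix is -ba, giving *jewzehjeba*.
Since the final sound of *hef* is /f/ (a voiceless consonant), it takes -ne, giving *hefne*.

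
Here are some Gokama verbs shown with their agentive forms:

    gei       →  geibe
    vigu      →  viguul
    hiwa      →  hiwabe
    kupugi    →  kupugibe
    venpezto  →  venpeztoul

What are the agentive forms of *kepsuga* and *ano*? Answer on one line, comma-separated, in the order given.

The pattern is rounding harmony: -ul when the last vowel of the stem is a rounded vowel (*vigu*, *venpezto*); -be when the last vowel of the stem is an unrounded vowel (*gei*, *hiwa*, *kupugi*).
Since the last vowel of *kepsuga* is /a/ (an unrounded vowel), it takes -be, giving *kepsugabe*.
*ano* — last vowel /o/ (a rounded vowel) → -ul → *anoul*.

kepsugabe, anoul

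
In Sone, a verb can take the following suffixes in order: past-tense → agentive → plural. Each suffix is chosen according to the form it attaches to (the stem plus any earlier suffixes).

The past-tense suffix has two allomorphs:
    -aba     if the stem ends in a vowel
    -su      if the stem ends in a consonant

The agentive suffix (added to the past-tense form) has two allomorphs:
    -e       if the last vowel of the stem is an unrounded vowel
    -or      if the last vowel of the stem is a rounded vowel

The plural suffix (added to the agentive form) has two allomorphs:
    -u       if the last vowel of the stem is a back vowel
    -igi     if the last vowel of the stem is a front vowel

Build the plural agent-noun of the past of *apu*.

apuabaeigi

*apu*: final sound = /u/, a vowel → -aba → *apuaba*.
The last vowel of the past-tense form *apuaba* is /a/, which is an unrounded vowel, so the agentive suffix is -e, giving *apuabae*.
The last vowel of the agentive form *apuabae* is /e/, which is a front vowel, so the plural suffix is -igi, giving *apuabaeigi*.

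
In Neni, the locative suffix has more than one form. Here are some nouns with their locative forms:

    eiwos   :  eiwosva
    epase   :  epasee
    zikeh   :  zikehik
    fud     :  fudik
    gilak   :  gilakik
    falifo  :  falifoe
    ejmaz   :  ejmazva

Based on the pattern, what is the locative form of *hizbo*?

The suffix is conditioned by the final sound: -va when the stem ends in a sibilant (*eiwos*, *ejmaz*); -ik when the stem ends in a non-sibilant consonant (*zikeh*, *fud*, *gilak*); -e when the stem ends in a vowel (*epase*, *falifo*).
The final sound of *hizbo* is /o/, which is a vowel, so the suffix is -e, giving *hizboe*.

hizboe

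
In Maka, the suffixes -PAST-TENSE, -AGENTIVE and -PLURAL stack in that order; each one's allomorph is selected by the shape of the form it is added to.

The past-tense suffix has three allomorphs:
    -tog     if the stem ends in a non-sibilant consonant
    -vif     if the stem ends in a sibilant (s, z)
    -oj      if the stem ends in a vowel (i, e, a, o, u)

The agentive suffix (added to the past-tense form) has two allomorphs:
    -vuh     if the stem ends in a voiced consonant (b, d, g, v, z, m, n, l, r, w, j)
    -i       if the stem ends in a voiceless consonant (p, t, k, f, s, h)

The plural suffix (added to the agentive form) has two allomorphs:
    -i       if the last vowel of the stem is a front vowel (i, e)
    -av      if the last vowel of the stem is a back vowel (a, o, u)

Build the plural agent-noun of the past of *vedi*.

vediojvuhav

Since the final sound of *vedi* is /i/ (a vowel), it takes -oj, giving *vedioj*.
Since the final consonant of the past-tense form *vedioj* is /j/ (voiced), it takes -vuh, giving *vediojvuh*.
The agentive form *vediojvuh* — last vowel /u/ (a back vowel) → -av → *vediojvuhav*.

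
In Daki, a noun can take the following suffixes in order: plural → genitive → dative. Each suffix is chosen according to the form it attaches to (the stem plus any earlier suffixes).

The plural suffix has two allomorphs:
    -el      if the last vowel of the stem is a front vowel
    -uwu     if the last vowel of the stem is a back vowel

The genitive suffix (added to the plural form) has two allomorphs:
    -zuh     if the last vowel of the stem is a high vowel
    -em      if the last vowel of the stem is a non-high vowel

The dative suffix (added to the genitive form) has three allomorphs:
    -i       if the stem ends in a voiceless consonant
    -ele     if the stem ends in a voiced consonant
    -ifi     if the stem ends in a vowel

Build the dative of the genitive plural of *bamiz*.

bamizelemele

*bamiz* — last vowel /i/ (a front vowel) → -el → *bamizel*.
Since the last vowel of the plural form *bamizel* is /e/ (a non-high vowel), it takes -em, giving *bamizelem*.
The final sound of the genitive form *bamizelem* is /m/, which is a voiced consonant, so the dative suffix is -ele, giving *bamizelemele*.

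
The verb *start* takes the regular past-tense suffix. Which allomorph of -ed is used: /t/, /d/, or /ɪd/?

The stem *start* ends in /t/ or /d/.
The -ed suffix is realized as /ɪd/ after /t, d/; as /t/ after other voiceless consonants; and as /d/ after other voiced sounds.
So -ed on *start* is pronounced /ɪd/.

/ɪd/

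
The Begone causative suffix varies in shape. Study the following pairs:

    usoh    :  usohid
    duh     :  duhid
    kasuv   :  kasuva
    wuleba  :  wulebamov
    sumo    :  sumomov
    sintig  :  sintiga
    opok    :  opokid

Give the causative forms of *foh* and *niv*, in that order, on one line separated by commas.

The alternation tracks the final sound of the stem — -id when the stem ends in a voiceless consonant (*usoh*, *duh*, *opok*); -a when the stem ends in a voiced consonant (*kasuv*, *sintig*); -mov when the stem ends in a vowel (*wuleba*, *sumo*).
Since the final sound of *foh* is /h/ (a voiceless consonant), it takes -id, giving *fohid*.
*niv*: final sound = /v/, a voiced consonant → -a → *niva*.

fohid, niva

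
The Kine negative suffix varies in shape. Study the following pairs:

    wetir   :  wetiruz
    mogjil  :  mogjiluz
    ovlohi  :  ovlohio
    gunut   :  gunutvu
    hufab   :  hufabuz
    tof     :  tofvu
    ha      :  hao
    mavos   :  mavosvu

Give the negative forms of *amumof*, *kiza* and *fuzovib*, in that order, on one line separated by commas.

amumofvu, kizao, fuzovibuz

The pattern is voicing of the final sound: -vu when the stem ends in a voiceless consonant (*gunut*, *tof*, *mavos*); -uz when the stem ends in a voiced consonant (*wetir*, *mogjil*, *hufab*); -o when the stem ends in a vowel (*ovlohi*, *ha*).
*amumof* — final sound /f/ (a voiceless consonant) → -vu → *amumofvu*.
Since the final sound of *kiza* is /a/ (a vowel), it takes -o, giving *kizao*.
*fuzovib* — final sound /b/ (a voiced consonant) → -uz → *fuzovibuz*.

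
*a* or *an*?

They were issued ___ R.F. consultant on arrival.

The indefinite article is chosen by the initial *sound* of the following word, not its spelling.
The initialism *R.F.* is read letter by letter; the first letter, R, is pronounced /ɑr/, which begins with a vowel sound.
So the article is *an*: They were issued an R.F. consultant on arrival.

an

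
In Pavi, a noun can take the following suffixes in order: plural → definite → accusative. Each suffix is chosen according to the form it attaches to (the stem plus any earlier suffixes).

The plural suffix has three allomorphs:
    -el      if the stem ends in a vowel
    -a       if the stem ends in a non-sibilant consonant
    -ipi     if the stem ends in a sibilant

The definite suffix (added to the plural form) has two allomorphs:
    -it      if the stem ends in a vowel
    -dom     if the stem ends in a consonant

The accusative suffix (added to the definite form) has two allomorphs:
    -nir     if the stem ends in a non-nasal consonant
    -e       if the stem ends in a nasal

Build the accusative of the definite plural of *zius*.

The final sound of *zius* is /s/, which is a sibilant, so the plural suffix is -ipi, giving *ziusipi*.
The plural form *ziusipi*: final sound = /i/, a vowel → -it → *ziusipiit*.
The final consonant of the definite form *ziusipiit* is /t/, which is non-nasal, so the accusative suffix is -nir, giving *ziusipiitnir*.

ziusipiitnir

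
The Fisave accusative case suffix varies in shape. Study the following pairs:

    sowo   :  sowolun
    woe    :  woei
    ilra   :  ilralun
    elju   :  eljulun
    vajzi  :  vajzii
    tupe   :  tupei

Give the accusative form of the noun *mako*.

makolun

The pattern is front/back vowel harmony: -i when the last vowel of the stem is a front vowel (*woe*, *vajzi*, *tupe*); -lun when the last vowel of the stem is a back vowel (*sowo*, *ilra*, *elju*).
*mako* — last vowel /o/ (a back vowel) → -lun → *makolun*.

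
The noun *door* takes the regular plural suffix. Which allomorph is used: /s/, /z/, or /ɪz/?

/z/

The stem *door* ends in a voiced non-sibilant sound.
The plural suffix surfaces as /ɪz/ after sibilants, /s/ after other voiceless consonants, and /z/ after other voiced sounds.
So the plural -s on *door* is pronounced /z/.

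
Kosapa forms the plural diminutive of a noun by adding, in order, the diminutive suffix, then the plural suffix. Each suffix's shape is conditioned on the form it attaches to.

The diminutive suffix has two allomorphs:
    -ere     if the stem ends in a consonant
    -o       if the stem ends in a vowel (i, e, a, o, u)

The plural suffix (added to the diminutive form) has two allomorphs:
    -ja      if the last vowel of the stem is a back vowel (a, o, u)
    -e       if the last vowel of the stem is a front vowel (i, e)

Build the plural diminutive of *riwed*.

*riwed* — final sound /d/ (a consonant) → -ere → *riwedere*.
The diminutive form *riwedere* — last vowel /e/ (a front vowel) → -e → *riwederee*.

riwederee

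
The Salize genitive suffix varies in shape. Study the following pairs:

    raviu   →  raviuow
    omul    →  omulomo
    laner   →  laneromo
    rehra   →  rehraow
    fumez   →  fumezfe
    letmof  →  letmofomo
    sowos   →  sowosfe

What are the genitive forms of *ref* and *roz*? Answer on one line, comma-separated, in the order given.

The pattern is sibilance of the final sound: -fe when the stem ends in a sibilant (*fumez*, *sowos*); -omo when the stem ends in a non-sibilant consonant (*omul*, *laner*, *letmof*); -ow when the stem ends in a vowel (*raviu*, *rehra*).
*ref* — final sound /f/ (a non-sibilant consonant) → -omo → *refomo*.
*roz* — final sound /z/ (a sibilant) → -fe → *rozfe*.

refomo, rozfe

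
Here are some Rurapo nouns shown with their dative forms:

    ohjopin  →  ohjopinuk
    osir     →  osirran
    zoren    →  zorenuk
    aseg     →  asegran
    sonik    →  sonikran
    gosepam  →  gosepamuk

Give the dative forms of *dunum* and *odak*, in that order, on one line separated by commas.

dunumuk, odakran

Looking at the final consonant of each stem: -uk when the stem ends in a nasal (*ohjopin*, *zoren*, *gosepam*); -ran when the stem ends in a non-nasal consonant (*osir*, *aseg*, *sonik*).
The final consonant of *dunum* is /m/, which is a nasal, so the suffix is -uk, giving *dunumuk*.
Since the final consonant of *odak* is /k/ (non-nasal), it takes -ran, giving *odakran*.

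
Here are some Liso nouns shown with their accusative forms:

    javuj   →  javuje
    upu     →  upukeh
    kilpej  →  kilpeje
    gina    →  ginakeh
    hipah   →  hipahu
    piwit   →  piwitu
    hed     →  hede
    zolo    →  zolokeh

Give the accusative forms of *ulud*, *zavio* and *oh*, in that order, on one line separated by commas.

ulude, zaviokeh, ohu

The suffix is conditioned by the final sound: -u when the stem ends in a voiceless consonant (*hipah*, *piwit*); -e when the stem ends in a voiced consonant (*javuj*, *kilpej*, *hed*); -keh when the stem ends in a vowel (*upu*, *gina*, *zolo*).
Since the final sound of *ulud* is /d/ (a voiced consonant), it takes -e, giving *ulude*.
The final sound of *zavio* is /o/, which is a vowel, so the suffix is -keh, giving *zaviokeh*.
*oh*: final sound = /h/, a voiceless consonant → -u → *ohu*.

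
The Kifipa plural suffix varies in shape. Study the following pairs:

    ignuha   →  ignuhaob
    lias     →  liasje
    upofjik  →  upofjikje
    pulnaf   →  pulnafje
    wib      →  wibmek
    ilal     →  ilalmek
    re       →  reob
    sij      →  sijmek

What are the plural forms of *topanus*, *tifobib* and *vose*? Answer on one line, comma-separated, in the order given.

The suffix is conditioned by the final sound: -je when the stem ends in a voiceless consonant (*lias*, *upofjik*, *pulnaf*); -mek when the stem ends in a voiced consonant (*wib*, *ilal*, *sij*); -ob when the stem ends in a vowel (*ignuha*, *re*).
*topanus*: final sound = /s/, a voiceless consonant → -je → *topanusje*.
*tifobib*: final sound = /b/, a voiced consonant → -mek → *tifobibmek*.
Since the final sound of *vose* is /e/ (a vowel), it takes -ob, giving *voseob*.

topanusje, tifobibmek, voseob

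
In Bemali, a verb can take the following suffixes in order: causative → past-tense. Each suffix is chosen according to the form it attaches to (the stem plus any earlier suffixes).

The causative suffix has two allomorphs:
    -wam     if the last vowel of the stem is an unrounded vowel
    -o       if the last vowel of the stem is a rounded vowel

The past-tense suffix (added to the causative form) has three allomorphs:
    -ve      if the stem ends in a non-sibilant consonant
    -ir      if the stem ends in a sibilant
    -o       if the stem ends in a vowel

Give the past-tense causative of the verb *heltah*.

heltahwamve

The last vowel of *heltah* is /a/, which is an unrounded vowel, so the causative suffix is -wam, giving *heltahwam*.
The causative form *heltahwam* — final sound /m/ (a non-sibilant consonant) → -ve → *heltahwamve*.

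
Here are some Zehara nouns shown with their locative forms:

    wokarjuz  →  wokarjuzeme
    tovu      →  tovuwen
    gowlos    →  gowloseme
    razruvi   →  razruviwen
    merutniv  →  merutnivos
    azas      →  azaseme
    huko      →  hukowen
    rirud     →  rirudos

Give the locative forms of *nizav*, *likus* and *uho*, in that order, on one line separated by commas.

Looking at the final sound of each stem: -eme when the stem ends in a sibilant (*wokarjuz*, *gowlos*, *azas*); -os when the stem ends in a non-sibilant consonant (*merutniv*, *rirud*); -wen when the stem ends in a vowel (*tovu*, *razruvi*, *huko*).
*nizav*: final sound = /v/, a non-sibilant consonant → -os → *nizavos*.
*likus*: final sound = /s/, a sibilant → -eme → *likuseme*.
The final sound of *uho* is /o/, which is a vowel, so the suffix is -wen, giving *uhowen*.

nizavos, likuseme, uhowen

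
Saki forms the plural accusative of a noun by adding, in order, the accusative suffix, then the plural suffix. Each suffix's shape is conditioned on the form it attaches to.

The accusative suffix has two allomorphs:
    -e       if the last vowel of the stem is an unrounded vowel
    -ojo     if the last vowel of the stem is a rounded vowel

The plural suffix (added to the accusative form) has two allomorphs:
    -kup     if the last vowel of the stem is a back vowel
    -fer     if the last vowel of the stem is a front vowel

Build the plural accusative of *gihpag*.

The last vowel of *gihpag* is /a/, which is an unrounded vowel, so the accusative suffix is -e, giving *gihpage*.
The accusative form *gihpage* — last vowel /e/ (a front vowel) → -fer → *gihpagefer*.

gihpagefer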